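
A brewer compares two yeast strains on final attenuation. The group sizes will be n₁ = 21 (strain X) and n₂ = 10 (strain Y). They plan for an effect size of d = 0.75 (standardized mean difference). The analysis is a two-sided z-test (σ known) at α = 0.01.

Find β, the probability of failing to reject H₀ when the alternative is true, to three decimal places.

β ≈ 0.734

Noncentrality parameter: δ = d / √(1/n₁ + 1/n₂) = 0.75 / √(1/21 + 1/10) = 1.9520
Critical value for a two-sided test at α = 0.01: z_{α/2} = 2.576.
Power = Φ(δ − 2.576) + Φ(−δ − 2.576) = Φ(-0.624) + Φ(-4.528) = 0.2664 + 0.0000 = 0.2664.
Type II error: β = 1 − power = 1 − 0.2664 = 0.7336.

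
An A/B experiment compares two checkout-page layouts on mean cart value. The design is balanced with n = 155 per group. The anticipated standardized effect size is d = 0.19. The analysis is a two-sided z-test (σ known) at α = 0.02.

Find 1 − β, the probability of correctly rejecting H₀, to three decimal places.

Noncentrality parameter: λ = d·√(n/2) = 0.19 × √(155/2) = 1.6726
Critical value for a two-sided test at α = 0.02: z_{α/2} = 2.326.
Power = Φ(λ − 2.326) + Φ(−λ − 2.326) = Φ(-0.654) + Φ(-3.999) = 0.2567 + 0.0000 = 0.2567.

Power ≈ 0.257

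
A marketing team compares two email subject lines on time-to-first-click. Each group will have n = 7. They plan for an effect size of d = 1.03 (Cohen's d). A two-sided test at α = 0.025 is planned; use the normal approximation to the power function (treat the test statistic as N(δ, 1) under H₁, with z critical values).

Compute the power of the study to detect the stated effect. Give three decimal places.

Power ≈ 0.377

Noncentrality parameter: δ = d·√(n/2) = 1.03 × √(7/2) = 1.9270
Two-sided α = 0.025 → critical value z_{0.0125} = 2.241.
Power = Φ(δ − 2.241) + Φ(−δ − 2.241) = Φ(-0.314) + Φ(-4.168) = 0.3766 + 0.0000 = 0.3766.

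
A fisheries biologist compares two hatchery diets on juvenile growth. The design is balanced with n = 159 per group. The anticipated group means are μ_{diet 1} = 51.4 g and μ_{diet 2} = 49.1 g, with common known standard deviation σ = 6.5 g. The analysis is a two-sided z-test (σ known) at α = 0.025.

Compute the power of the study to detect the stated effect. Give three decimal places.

Power ≈ 0.820

Standardized effect: d = |μ_{diet 1} − μ_{diet 2}| / σ = |51.4 − 49.1| / 6.5 = 0.3538
Noncentrality parameter: δ = d·√(n/2) = 0.3538 × √(159/2) = 3.1550
Two-sided α = 0.025 → critical value z_{0.0125} = 2.241.
Power = Φ(δ − 2.241) + Φ(−δ − 2.241) = Φ(0.914) + Φ(-5.396) = 0.8195 + 0.0000 = 0.8195.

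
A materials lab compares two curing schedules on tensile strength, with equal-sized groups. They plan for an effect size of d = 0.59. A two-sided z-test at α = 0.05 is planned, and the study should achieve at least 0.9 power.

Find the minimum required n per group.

n = 61 per group

For power 0.9 need Φ(δ − z_{0.025}) = 0.9, so δ = z_{0.025} + z_{0.10} = 1.960 + 1.282 = 3.242.
(Ignoring the negligible lower-tail rejection probability gives the usual closed-form inversion.)
δ = d·√(n/2) ⇒ n = 2(δ/d)² = 2 × (3.242 / 0.59)² = 60.37.
Rounding up, n = 61 per group.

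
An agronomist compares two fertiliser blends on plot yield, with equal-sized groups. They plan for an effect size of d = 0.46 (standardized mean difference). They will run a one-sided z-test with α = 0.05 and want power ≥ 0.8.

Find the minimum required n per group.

n = 59 per group

Set Φ(δ − 1.645) = 0.8; then δ − 1.645 = Φ⁻¹(0.8) = 0.842, giving δ = 2.486.
δ = d·√(n/2) ⇒ n = 2(δ/d)² = 2 × (2.486 / 0.46)² = 58.44.
Rounding up, n = 59 per group.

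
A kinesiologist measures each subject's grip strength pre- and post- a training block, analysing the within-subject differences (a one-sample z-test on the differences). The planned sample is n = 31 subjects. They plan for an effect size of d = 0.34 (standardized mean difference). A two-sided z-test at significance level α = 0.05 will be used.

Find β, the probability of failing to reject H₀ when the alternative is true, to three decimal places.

β ≈ 0.527

Noncentrality parameter: δ = d·√n = 0.34 × √31 = 1.8930
Two-sided α = 0.05 → critical value z_{0.025} = 1.960.
Power = Φ(δ − 1.960) + Φ(−δ − 1.960) = Φ(-0.067) + Φ(-3.853) = 0.4733 + 0.0001 = 0.4734.
Type II error: β = 1 − power = 1 − 0.4734 = 0.5266.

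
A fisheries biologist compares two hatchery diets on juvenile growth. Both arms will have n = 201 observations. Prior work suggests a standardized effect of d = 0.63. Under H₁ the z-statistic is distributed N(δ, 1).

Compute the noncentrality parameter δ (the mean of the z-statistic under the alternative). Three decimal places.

δ = d·√(n/2) = 0.63 × √(201/2) = 6.3157

δ ≈ 6.316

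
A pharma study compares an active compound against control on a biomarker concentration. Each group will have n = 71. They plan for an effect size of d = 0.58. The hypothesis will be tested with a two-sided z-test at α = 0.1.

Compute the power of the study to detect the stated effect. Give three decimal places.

Noncentrality parameter: δ = d·√(n/2) = 0.58 × √(71/2) = 3.4557
Critical value for a two-sided test at α = 0.1: z_{α/2} = 1.645.
Power = Φ(δ − 1.645) + Φ(−δ − 1.645) = Φ(1.811) + Φ(-5.101) = 0.9649 + 0.0000 = 0.9649.

Power ≈ 0.965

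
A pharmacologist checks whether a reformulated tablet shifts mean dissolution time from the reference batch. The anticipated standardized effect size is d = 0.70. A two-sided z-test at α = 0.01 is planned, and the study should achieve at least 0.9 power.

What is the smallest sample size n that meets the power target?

n = 31

Set Φ(δ − 2.576) = 0.9; then δ − 2.576 = Φ⁻¹(0.9) = 1.282, giving δ = 3.857.
(The Φ(−δ − z_{α/2}) term is vanishingly small for δ > 0 and is dropped in the standard sample-size formula.)
δ = d·√n ⇒ n = (δ/d)² = (3.857 / 0.70)² = 30.37.
Rounding up, n = 31.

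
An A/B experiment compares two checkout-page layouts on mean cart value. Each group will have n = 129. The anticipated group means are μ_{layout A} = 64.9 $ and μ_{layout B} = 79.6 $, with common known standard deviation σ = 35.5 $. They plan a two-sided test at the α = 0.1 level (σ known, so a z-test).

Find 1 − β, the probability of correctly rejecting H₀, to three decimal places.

Power ≈ 0.954

Standardized effect: d = |μ_{layout A} − μ_{layout B}| / σ = |64.9 − 79.6| / 35.5 = 0.4141
Noncentrality parameter: δ = d·√(n/2) = 0.4141 × √(129/2) = 3.3256
Two-sided α = 0.1 → critical value z_{0.05} = 1.645.
Power = Φ(δ − 1.645) + Φ(−δ − 1.645) = Φ(1.681) + Φ(-4.970) = 0.9536 + 0.0000 = 0.9536.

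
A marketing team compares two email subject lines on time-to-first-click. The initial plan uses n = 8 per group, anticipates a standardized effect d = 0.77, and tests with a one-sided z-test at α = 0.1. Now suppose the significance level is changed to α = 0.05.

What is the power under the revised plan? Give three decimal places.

δ = d·√(n/2) = 0.77 × √(8/2) = 1.5400 (unchanged). New critical value: z_{0.05} = 1.645.
Revised power = P(Z > 1.645 − δ) = Φ(-0.105) = 0.4582.

Power ≈ 0.458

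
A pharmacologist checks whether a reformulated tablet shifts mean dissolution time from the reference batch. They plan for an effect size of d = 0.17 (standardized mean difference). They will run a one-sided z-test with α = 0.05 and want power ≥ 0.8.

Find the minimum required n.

n = 214

For power 0.8 need Φ(δ − z_{0.05}) = 0.8, so δ = z_{0.05} + z_{0.20} = 1.645 + 0.842 = 2.486.
δ = d·√n ⇒ n = (δ/d)² = (2.486 / 0.17)² = 213.93.
Round up to the next whole unit.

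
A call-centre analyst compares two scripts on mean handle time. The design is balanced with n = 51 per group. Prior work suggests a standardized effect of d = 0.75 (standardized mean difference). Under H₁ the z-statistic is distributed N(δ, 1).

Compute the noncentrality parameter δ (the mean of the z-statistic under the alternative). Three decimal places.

δ ≈ 3.787

δ = d·√(n/2) = 0.75 × √(51/2) = 3.7873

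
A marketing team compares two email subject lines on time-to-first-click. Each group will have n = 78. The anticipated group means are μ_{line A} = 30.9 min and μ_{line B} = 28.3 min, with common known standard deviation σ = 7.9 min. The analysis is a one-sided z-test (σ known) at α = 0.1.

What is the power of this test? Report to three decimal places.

Power ≈ 0.780

Standardized effect: d = |μ_{line A} − μ_{line B}| / σ = |30.9 − 28.3| / 7.9 = 0.3291
Noncentrality parameter: δ = d·√(n/2) = 0.3291 × √(78/2) = 2.0553
Critical value for a one-sided test at α = 0.1: z_α = 1.282.
Power = Φ(δ − 1.282) = Φ(0.774) = 0.7805.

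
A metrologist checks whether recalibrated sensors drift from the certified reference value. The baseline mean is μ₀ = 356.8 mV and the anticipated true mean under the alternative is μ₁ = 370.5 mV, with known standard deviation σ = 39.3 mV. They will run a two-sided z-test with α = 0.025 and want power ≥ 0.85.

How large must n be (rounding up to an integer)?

n = 89

Standardized effect: d = |μ₁ − μ₀| / σ = |370.5 − 356.8| / 39.3 = 0.3486
Set Φ(δ − 2.241) = 0.85; then δ − 2.241 = Φ⁻¹(0.85) = 1.036, giving δ = 3.278.
(For δ > 0 the lower-tail rejection region contributes negligibly to power, so the one-term inversion is standard.)
δ = d·√n ⇒ n = (δ/d)² = (3.278 / 0.3486)² = 88.41.
Rounding up, n = 89.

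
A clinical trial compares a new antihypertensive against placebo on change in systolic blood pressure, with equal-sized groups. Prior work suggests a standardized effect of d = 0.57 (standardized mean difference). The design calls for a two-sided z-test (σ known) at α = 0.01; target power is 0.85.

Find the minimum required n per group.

n = 81 per group

Set Φ(δ − 2.576) = 0.85; then δ − 2.576 = Φ⁻¹(0.85) = 1.036, giving δ = 3.612.
(The Φ(−δ − z_{α/2}) term is vanishingly small for δ > 0 and is dropped in the standard sample-size formula.)
δ = d·√(n/2) ⇒ n = 2(δ/d)² = 2 × (3.612 / 0.57)² = 80.32.
Round up to the next whole unit.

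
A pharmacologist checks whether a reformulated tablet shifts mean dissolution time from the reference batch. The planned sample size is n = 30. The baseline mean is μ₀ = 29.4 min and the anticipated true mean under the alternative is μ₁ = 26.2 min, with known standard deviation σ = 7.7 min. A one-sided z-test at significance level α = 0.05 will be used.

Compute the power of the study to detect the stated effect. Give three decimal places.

Standardized effect: d = |μ₁ − μ₀| / σ = |26.2 − 29.4| / 7.7 = 0.4156
Noncentrality parameter: δ = d·√n = 0.4156 × √30 = 2.2762
One-sided α = 0.05 → critical value z_{0.05} = 1.645.
Power = Φ(δ − 1.645) = Φ(0.631) = 0.7361.

Power ≈ 0.736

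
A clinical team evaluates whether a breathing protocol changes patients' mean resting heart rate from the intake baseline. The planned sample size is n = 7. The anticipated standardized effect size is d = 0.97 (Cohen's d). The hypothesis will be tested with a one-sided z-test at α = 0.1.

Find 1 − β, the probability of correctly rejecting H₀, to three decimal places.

Noncentrality parameter: λ = d·√n = 0.97 × √7 = 2.5664
Critical value for a one-sided test at α = 0.1: z_α = 1.282.
Power = Φ(λ − 1.282) = Φ(1.285) = 0.9006.

Power ≈ 0.901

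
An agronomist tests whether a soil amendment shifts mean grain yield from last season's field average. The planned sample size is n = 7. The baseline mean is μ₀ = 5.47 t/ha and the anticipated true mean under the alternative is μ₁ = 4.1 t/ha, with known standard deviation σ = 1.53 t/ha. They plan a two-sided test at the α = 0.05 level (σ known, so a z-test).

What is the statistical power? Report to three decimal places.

Power ≈ 0.659

Standardized effect: d = |μ₁ − μ₀| / σ = |4.1 − 5.47| / 1.53 = 0.8954
Noncentrality parameter: δ = d·√n = 0.8954 × √7 = 2.3691
Two-sided α = 0.05 → critical value z_{0.025} = 1.960.
Power = Φ(δ − 1.960) + Φ(−δ − 1.960) = Φ(0.409) + Φ(-4.329) = 0.6588 + 0.0000 = 0.6588.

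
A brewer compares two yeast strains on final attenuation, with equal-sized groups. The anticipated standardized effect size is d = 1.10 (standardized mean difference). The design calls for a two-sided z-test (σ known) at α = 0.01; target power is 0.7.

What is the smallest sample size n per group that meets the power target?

n = 16 per group

For power 0.7 need Φ(δ − z_{0.005}) = 0.7, so δ = z_{0.005} + z_{0.30} = 2.576 + 0.524 = 3.100.
(The Φ(−δ − z_{α/2}) term is vanishingly small for δ > 0 and is dropped in the standard sample-size formula.)
δ = d·√(n/2) ⇒ n = 2(δ/d)² = 2 × (3.100 / 1.10)² = 15.89.
Rounding up, n = 16 per group.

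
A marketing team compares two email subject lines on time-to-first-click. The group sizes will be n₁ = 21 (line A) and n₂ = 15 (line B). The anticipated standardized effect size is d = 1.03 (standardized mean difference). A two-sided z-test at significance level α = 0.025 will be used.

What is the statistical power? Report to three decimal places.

Power ≈ 0.790

Noncentrality parameter: δ = d / √(1/n₁ + 1/n₂) = 1.03 / √(1/21 + 1/15) = 3.0468
Two-sided α = 0.025 → critical value z_{0.0125} = 2.241.
Power = Φ(δ − 2.241) + Φ(−δ − 2.241) = Φ(0.805) + Φ(-5.288) = 0.7897 + 0.0000 = 0.7897.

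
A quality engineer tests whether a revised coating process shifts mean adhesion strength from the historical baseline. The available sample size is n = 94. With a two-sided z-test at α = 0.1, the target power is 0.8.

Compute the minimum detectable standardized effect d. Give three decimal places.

d ≈ 0.256

Need Φ(δ − 1.645) = 0.8, so δ = 1.645 + 0.842 = 2.486.
(The second rejection-region term Φ(−δ − z_{α/2}) is negligible and dropped.)
δ = d·√n ⇒ d = δ/√n = 2.486/√94 = 0.2565.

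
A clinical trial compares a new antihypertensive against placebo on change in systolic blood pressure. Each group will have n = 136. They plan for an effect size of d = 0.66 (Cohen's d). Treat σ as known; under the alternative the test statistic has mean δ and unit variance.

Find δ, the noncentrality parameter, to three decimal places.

δ = d·√(n/2) = 0.66 × √(136/2) = 5.4425

δ ≈ 5.442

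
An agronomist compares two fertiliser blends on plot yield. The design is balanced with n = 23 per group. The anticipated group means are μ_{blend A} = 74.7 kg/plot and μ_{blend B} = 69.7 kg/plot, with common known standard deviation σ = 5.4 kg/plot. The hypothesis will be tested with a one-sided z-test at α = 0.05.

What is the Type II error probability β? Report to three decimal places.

β ≈ 0.067

Standardized effect: d = |μ_{blend A} − μ_{blend B}| / σ = |74.7 − 69.7| / 5.4 = 0.9259
Noncentrality parameter: λ = d·√(n/2) = 0.9259 × √(23/2) = 3.1400
Critical value for a one-sided test at α = 0.05: z_α = 1.645.
Power = Φ(λ − 1.645) = Φ(1.495) = 0.9326.
Type II error: β = 1 − power = 1 − 0.9326 = 0.0674.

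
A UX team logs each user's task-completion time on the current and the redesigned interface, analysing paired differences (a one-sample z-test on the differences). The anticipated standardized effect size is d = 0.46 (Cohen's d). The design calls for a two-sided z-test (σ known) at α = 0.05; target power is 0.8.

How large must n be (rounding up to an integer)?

For power 0.8 need Φ(δ − z_{0.025}) = 0.8, so δ = z_{0.025} + z_{0.20} = 1.960 + 0.842 = 2.802.
(The Φ(−δ − z_{α/2}) term is vanishingly small for δ > 0 and is dropped in the standard sample-size formula.)
δ = d·√n ⇒ n = (δ/d)² = (2.802 / 0.46)² = 37.09.
Rounding up, n = 38.

n = 38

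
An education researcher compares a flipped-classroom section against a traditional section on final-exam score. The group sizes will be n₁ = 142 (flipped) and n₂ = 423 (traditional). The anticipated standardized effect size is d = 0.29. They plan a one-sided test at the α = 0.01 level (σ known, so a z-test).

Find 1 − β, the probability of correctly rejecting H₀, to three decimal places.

Power ≈ 0.747

Noncentrality parameter: δ = d / √(1/n₁ + 1/n₂) = 0.29 / √(1/142 + 1/423) = 2.9901
One-sided α = 0.01 → critical value z_{0.01} = 2.326.
Power = P(Z > 2.326 − δ) = Φ(0.664) = 0.7466.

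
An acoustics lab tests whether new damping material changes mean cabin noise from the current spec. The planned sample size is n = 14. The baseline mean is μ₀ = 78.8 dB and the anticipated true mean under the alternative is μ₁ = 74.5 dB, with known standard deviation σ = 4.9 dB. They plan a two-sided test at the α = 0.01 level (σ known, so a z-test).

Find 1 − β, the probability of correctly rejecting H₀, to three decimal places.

Power ≈ 0.760

Standardized effect: d = |μ₁ − μ₀| / σ = |74.5 − 78.8| / 4.9 = 0.8776
Noncentrality parameter: δ = d·√n = 0.8776 × √14 = 3.2835
Critical value for a two-sided test at α = 0.01: z_{α/2} = 2.576.
Power = Φ(δ − 2.576) + Φ(−δ − 2.576) = Φ(0.708) + Φ(-5.859) = 0.7604 + 0.0000 = 0.7604.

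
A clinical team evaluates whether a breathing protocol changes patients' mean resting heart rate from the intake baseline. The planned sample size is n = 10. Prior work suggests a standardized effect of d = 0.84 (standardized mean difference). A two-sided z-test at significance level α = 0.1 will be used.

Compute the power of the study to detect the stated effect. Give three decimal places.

Noncentrality parameter: δ = d·√n = 0.84 × √10 = 2.6563
Two-sided α = 0.1 → critical value z_{0.05} = 1.645.
Power = Φ(δ − 1.645) + Φ(−δ − 1.645) = Φ(1.011) + Φ(-4.301) = 0.8441 + 0.0000 = 0.8441.

Power ≈ 0.844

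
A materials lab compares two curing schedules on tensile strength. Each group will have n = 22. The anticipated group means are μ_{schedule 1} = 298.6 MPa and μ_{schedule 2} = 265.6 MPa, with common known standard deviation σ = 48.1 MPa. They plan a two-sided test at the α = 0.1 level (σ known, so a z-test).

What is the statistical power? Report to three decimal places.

Standardized effect: d = |μ_{schedule 1} − μ_{schedule 2}| / σ = |298.6 − 265.6| / 48.1 = 0.6861
Noncentrality parameter: δ = d·√(n/2) = 0.6861 × √(22/2) = 2.2754
Two-sided α = 0.1 → critical value z_{0.05} = 1.645.
Power = Φ(δ − 1.645) + Φ(−δ − 1.645) = Φ(0.631) + Φ(-3.920) = 0.7358 + 0.0000 = 0.7359.

Power ≈ 0.736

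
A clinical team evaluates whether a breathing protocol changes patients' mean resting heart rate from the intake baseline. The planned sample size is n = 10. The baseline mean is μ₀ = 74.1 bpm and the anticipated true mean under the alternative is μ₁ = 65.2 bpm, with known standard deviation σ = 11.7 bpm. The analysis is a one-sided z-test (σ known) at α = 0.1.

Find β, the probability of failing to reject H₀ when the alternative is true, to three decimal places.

Standardized effect: d = |μ₁ − μ₀| / σ = |65.2 − 74.1| / 11.7 = 0.7607
Noncentrality parameter: δ = d·√n = 0.7607 × √10 = 2.4055
Critical value for a one-sided test at α = 0.1: z_α = 1.282.
Power = Φ(δ − 1.282) = Φ(1.124) = 0.8695.
Type II error: β = 1 − power = 1 − 0.8695 = 0.1305.

β ≈ 0.131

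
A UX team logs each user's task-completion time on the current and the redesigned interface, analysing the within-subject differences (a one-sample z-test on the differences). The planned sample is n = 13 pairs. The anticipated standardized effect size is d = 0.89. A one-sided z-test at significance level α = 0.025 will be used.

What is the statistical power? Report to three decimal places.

Noncentrality parameter: δ = d·√n = 0.89 × √13 = 3.2089
One-sided α = 0.025 → critical value z_{0.025} = 1.960.
Power = Φ(δ − 1.960) = Φ(1.249) = 0.8942.

Power ≈ 0.894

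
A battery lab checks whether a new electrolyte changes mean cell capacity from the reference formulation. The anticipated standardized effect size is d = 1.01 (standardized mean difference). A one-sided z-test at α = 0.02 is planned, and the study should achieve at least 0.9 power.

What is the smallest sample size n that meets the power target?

Set Φ(δ − 2.054) = 0.9; then δ − 2.054 = Φ⁻¹(0.9) = 1.282, giving δ = 3.335.
δ = d·√n ⇒ n = (δ/d)² = (3.335 / 1.01)² = 10.91.
Rounding up, n = 11.

n = 11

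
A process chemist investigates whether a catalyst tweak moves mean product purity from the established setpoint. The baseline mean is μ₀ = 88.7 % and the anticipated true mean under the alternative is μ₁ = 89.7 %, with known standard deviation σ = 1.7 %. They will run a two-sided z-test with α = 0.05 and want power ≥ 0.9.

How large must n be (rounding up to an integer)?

Standardized effect: d = |μ₁ − μ₀| / σ = |89.7 − 88.7| / 1.7 = 0.5882
Set Φ(δ − 1.960) = 0.9; then δ − 1.960 = Φ⁻¹(0.9) = 1.282, giving δ = 3.242.
(The Φ(−δ − z_{α/2}) term is vanishingly small for δ > 0 and is dropped in the standard sample-size formula.)
δ = d·√n ⇒ n = (δ/d)² = (3.242 / 0.5882)² = 30.37.
Round up to the next whole unit.

n = 31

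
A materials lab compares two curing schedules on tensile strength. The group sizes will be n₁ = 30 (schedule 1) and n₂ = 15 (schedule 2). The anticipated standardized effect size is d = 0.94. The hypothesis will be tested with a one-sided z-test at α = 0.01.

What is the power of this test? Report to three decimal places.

Noncentrality parameter: δ = d / √(1/n₁ + 1/n₂) = 0.94 / √(1/30 + 1/15) = 2.9725
Critical value for a one-sided test at α = 0.01: z_α = 2.326.
Power = P(Z > 2.326 − δ) = Φ(0.646) = 0.7409.

Power ≈ 0.741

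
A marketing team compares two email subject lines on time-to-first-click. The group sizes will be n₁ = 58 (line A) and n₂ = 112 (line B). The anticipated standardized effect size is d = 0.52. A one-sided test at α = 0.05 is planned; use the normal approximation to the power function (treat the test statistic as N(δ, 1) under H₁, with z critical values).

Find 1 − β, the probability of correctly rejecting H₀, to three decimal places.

Power ≈ 0.942

Noncentrality parameter: δ = d / √(1/n₁ + 1/n₂) = 0.52 / √(1/58 + 1/112) = 3.2144
One-sided α = 0.05 → critical value z_{0.05} = 1.645.
Power = Φ(δ − 1.645) = Φ(1.570) = 0.9417.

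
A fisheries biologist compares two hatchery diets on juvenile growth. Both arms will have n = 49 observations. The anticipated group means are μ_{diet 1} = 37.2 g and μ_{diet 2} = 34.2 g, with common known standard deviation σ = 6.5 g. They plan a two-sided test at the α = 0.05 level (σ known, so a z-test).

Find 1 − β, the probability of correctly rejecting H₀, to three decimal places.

Power ≈ 0.627

Standardized effect: d = |μ_{diet 1} − μ_{diet 2}| / σ = |37.2 − 34.2| / 6.5 = 0.4615
Noncentrality parameter: δ = d·√(n/2) = 0.4615 × √(49/2) = 2.2845
Critical value for a two-sided test at α = 0.05: z_{α/2} = 1.960.
Power = Φ(δ − 1.960) + Φ(−δ − 1.960) = Φ(0.325) + Φ(-4.244) = 0.6272 + 0.0000 = 0.6272.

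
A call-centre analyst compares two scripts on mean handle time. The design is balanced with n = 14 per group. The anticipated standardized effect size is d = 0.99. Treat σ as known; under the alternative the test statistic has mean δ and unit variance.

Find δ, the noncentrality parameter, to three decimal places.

The noncentrality parameter scales effect size by the design's sample-size factor: δ = d·√(n/2) = 0.99 × √(14/2) = 2.6193

δ ≈ 2.619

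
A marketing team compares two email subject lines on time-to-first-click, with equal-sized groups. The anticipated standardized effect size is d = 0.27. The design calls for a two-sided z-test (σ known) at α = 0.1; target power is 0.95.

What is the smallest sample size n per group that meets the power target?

Set Φ(δ − 1.645) = 0.95; then δ − 1.645 = Φ⁻¹(0.95) = 1.645, giving δ = 3.290.
(The Φ(−δ − z_{α/2}) term is vanishingly small for δ > 0 and is dropped in the standard sample-size formula.)
δ = d·√(n/2) ⇒ n = 2(δ/d)² = 2 × (3.290 / 0.27)² = 296.90.
Round up to the next whole unit.

n = 297 per group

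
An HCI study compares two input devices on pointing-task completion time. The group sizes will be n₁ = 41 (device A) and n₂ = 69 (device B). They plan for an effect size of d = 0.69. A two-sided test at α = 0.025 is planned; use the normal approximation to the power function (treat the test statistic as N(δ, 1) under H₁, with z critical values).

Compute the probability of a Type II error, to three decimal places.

Noncentrality parameter: δ = d / √(1/n₁ + 1/n₂) = 0.69 / √(1/41 + 1/69) = 3.4992
Two-sided α = 0.025 → critical value z_{0.0125} = 2.241.
Power = Φ(δ − 2.241) + Φ(−δ − 2.241) = Φ(1.258) + Φ(-5.741) = 0.8958 + 0.0000 = 0.8958.
Type II error: β = 1 − power = 1 − 0.8958 = 0.1042.

β ≈ 0.104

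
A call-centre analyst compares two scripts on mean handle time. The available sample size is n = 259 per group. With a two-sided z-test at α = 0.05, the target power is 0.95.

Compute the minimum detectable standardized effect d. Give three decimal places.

d ≈ 0.317

Required noncentrality: δ = z_{0.025} + z_{0.05} = 1.960 + 1.645 = 3.605.
(The second rejection-region term Φ(−δ − z_{α/2}) is negligible and dropped.)
δ = d·√(n/2) ⇒ d = δ/√(n/2) = 3.605/√(259/2) = 0.3168.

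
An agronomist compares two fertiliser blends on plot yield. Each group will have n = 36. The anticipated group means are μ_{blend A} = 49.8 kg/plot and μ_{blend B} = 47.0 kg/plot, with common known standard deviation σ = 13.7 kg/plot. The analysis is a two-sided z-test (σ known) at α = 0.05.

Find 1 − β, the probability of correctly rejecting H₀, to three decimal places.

Standardized effect: d = |μ_{blend A} − μ_{blend B}| / σ = |49.8 − 47.0| / 13.7 = 0.2044
Noncentrality parameter: δ = d·√(n/2) = 0.2044 × √(36/2) = 0.8671
Two-sided α = 0.05 → critical value z_{0.025} = 1.960.
Power = Φ(δ − 1.960) + Φ(−δ − 1.960) = Φ(-1.093) + Φ(-2.827) = 0.1372 + 0.0023 = 0.1396.

Power ≈ 0.140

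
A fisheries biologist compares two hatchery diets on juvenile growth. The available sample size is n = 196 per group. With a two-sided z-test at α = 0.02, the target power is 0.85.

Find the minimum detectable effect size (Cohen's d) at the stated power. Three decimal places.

Need Φ(δ − 2.326) = 0.85, so δ = 2.326 + 1.036 = 3.363.
(Lower-tail contribution to power is negligible for δ > 0.)
δ = d·√(n/2) ⇒ d = δ/√(n/2) = 3.363/√(196/2) = 0.3397.

d ≈ 0.340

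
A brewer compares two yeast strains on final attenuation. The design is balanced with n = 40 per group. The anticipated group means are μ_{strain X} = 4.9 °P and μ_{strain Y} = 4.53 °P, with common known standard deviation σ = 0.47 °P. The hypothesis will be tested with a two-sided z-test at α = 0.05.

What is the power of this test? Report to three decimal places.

Standardized effect: d = |μ_{strain X} − μ_{strain Y}| / σ = |4.9 − 4.53| / 0.47 = 0.7872
Noncentrality parameter: δ = d·√(n/2) = 0.7872 × √(40/2) = 3.5206
Two-sided α = 0.05 → critical value z_{0.025} = 1.960.
Power = Φ(δ − 1.960) + Φ(−δ − 1.960) = Φ(1.561) + Φ(-5.481) = 0.9407 + 0.0000 = 0.9407.

Power ≈ 0.941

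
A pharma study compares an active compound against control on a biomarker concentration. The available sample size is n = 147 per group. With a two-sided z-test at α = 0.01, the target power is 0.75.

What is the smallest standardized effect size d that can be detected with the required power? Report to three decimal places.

d ≈ 0.379

Required noncentrality: δ = z_{0.005} + z_{0.25} = 2.576 + 0.674 = 3.250.
(Lower-tail contribution to power is negligible for δ > 0.)
δ = d·√(n/2) ⇒ d = δ/√(n/2) = 3.250/√(147/2) = 0.3791.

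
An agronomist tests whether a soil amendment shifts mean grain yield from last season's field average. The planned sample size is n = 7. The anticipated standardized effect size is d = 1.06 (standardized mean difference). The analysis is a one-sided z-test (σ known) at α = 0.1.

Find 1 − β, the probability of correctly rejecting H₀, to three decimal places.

Noncentrality parameter: δ = d·√n = 1.06 × √7 = 2.8045
Critical value for a one-sided test at α = 0.1: z_α = 1.282.
Power = P(Z > 1.282 − δ) = Φ(1.523) = 0.9361.

Power ≈ 0.936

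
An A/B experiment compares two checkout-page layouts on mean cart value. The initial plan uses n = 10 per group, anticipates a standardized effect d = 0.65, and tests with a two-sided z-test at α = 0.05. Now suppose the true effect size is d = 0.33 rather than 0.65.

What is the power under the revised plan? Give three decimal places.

Power ≈ 0.114

With d = 0.33: δ = d·√(n/2) = 0.33 × √(10/2) = 0.7379. Critical value z_{0.025} = 1.960.
Revised power = Φ(δ − 1.960) + Φ(−δ − 1.960) = Φ(-1.222) + Φ(-2.698) = 0.1108 + 0.0035 = 0.1143.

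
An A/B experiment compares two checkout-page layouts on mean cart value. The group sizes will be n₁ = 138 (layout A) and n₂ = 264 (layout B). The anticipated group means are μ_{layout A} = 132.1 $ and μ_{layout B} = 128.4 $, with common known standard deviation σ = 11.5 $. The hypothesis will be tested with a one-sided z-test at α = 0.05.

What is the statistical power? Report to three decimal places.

Standardized effect: d = |μ_{layout A} − μ_{layout B}| / σ = |132.1 − 128.4| / 11.5 = 0.3217
Noncentrality parameter: δ = d / √(1/n₁ + 1/n₂) = 0.3217 / √(1/138 + 1/264) = 3.0629
One-sided α = 0.05 → critical value z_{0.05} = 1.645.
Power = P(Z > 1.645 − δ) = Φ(1.418) = 0.9219.

Power ≈ 0.922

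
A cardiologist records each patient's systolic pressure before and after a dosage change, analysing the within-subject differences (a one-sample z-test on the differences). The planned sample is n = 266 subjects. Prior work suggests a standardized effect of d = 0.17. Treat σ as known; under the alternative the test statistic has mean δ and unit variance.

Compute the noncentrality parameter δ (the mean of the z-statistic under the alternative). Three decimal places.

δ ≈ 2.773

The noncentrality parameter scales effect size by the design's sample-size factor: δ = d·√n = 0.17 × √266 = 2.7726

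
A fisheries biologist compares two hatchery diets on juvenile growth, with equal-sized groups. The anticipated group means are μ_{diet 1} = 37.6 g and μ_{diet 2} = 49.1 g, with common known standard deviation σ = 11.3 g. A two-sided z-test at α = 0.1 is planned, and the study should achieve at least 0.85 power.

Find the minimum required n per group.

Standardized effect: d = |μ_{diet 1} − μ_{diet 2}| / σ = |37.6 − 49.1| / 11.3 = 1.0177
Set Φ(δ − 1.645) = 0.85; then δ − 1.645 = Φ⁻¹(0.85) = 1.036, giving δ = 2.681.
(Ignoring the negligible lower-tail rejection probability gives the usual closed-form inversion.)
δ = d·√(n/2) ⇒ n = 2(δ/d)² = 2 × (2.681 / 1.0177)² = 13.88.
Rounding up, n = 14 per group.

n = 14 per group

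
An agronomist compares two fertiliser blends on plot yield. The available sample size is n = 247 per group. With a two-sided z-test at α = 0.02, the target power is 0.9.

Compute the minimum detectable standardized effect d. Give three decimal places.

Need Φ(δ − 2.326) = 0.9, so δ = 2.326 + 1.282 = 3.608.
(Lower-tail contribution to power is negligible for δ > 0.)
δ = d·√(n/2) ⇒ d = δ/√(n/2) = 3.608/√(247/2) = 0.3247.

d ≈ 0.325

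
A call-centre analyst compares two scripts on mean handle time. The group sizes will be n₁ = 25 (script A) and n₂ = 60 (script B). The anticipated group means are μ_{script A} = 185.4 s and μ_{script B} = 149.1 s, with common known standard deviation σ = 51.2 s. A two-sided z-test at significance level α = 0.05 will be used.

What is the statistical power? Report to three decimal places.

Standardized effect: d = |μ_{script A} − μ_{script B}| / σ = |185.4 − 149.1| / 51.2 = 0.7090
Noncentrality parameter: δ = d / √(1/n₁ + 1/n₂) = 0.7090 / √(1/25 + 1/60) = 2.9783
Critical value for a two-sided test at α = 0.05: z_{α/2} = 1.960.
Power = Φ(δ − 1.960) + Φ(−δ − 1.960) = Φ(1.018) + Φ(-4.938) = 0.8457 + 0.0000 = 0.8457.

Power ≈ 0.846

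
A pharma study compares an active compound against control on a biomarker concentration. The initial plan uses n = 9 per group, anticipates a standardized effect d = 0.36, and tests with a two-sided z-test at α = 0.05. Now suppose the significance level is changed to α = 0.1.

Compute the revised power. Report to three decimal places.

δ = d·√(n/2) = 0.36 × √(9/2) = 0.7637 (unchanged). New critical value: z_{0.05} = 1.645.
Revised power = Φ(δ − 1.645) + Φ(−δ − 1.645) = Φ(-0.881) + Φ(-2.409) = 0.1891 + 0.0080 = 0.1971.

Power ≈ 0.197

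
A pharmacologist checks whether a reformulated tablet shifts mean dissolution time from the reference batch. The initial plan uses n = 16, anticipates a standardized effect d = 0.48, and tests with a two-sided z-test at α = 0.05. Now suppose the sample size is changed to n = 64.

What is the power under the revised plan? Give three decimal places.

With n = 64: δ = d·√n = 0.48 × √64 = 3.8400. Critical value z_{0.025} = 1.960.
Revised power = Φ(δ − 1.960) + Φ(−δ − 1.960) = Φ(1.880) + Φ(-5.800) = 0.9699 + 0.0000 = 0.9699.

Power ≈ 0.970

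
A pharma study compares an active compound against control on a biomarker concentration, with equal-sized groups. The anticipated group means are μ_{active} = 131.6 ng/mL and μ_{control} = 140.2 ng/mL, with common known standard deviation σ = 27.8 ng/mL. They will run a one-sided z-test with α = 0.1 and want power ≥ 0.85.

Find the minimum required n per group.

n = 113 per group

Standardized effect: d = |μ_{active} − μ_{control}| / σ = |131.6 − 140.2| / 27.8 = 0.3094
For power 0.85 need Φ(δ − z_{0.1}) = 0.85, so δ = z_{0.1} + z_{0.15} = 1.282 + 1.036 = 2.318.
δ = d·√(n/2) ⇒ n = 2(δ/d)² = 2 × (2.318 / 0.3094)² = 112.29.
Round up to the next whole unit.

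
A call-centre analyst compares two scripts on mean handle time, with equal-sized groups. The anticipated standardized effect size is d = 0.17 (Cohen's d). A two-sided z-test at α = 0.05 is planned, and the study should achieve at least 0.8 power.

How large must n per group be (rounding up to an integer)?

Set Φ(δ − 1.960) = 0.8; then δ − 1.960 = Φ⁻¹(0.8) = 0.842, giving δ = 2.802.
(For δ > 0 the lower-tail rejection region contributes negligibly to power, so the one-term inversion is standard.)
δ = d·√(n/2) ⇒ n = 2(δ/d)² = 2 × (2.802 / 0.17)² = 543.18.
Rounding up, n = 544 per group.

n = 544 per group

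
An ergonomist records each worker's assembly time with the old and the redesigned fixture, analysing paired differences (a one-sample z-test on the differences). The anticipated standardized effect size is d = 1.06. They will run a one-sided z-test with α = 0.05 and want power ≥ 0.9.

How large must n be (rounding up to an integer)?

For power 0.9 need Φ(δ − z_{0.05}) = 0.9, so δ = z_{0.05} + z_{0.10} = 1.645 + 1.282 = 2.926.
δ = d·√n ⇒ n = (δ/d)² = (2.926 / 1.06)² = 7.62.
Round up to the next whole unit.

n = 8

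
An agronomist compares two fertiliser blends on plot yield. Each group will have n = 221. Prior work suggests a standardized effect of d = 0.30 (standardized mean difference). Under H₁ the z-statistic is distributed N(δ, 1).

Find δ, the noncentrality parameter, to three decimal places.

The noncentrality parameter scales effect size by the design's sample-size factor: δ = d·√(n/2) = 0.30 × √(221/2) = 3.1536

δ ≈ 3.154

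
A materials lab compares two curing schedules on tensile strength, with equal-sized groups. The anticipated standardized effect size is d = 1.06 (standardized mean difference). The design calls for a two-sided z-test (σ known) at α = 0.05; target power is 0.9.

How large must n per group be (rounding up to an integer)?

Set Φ(δ − 1.960) = 0.9; then δ − 1.960 = Φ⁻¹(0.9) = 1.282, giving δ = 3.242.
(For δ > 0 the lower-tail rejection region contributes negligibly to power, so the one-term inversion is standard.)
δ = d·√(n/2) ⇒ n = 2(δ/d)² = 2 × (3.242 / 1.06)² = 18.70.
Round up to the next whole unit.

n = 19 per group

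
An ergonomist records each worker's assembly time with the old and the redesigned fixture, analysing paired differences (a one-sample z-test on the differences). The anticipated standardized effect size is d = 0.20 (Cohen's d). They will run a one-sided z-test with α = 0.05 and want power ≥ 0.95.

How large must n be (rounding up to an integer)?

n = 271

Set Φ(δ − 1.645) = 0.95; then δ − 1.645 = Φ⁻¹(0.95) = 1.645, giving δ = 3.290.
δ = d·√n ⇒ n = (δ/d)² = (3.290 / 0.20)² = 270.55.
Round up to the next whole unit.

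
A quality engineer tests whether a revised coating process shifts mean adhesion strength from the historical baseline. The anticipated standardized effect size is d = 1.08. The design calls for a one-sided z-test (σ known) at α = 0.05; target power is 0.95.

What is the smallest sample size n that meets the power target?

Set Φ(δ − 1.645) = 0.95; then δ − 1.645 = Φ⁻¹(0.95) = 1.645, giving δ = 3.290.
δ = d·√n ⇒ n = (δ/d)² = (3.290 / 1.08)² = 9.28.
Round up to the next whole unit.

n = 10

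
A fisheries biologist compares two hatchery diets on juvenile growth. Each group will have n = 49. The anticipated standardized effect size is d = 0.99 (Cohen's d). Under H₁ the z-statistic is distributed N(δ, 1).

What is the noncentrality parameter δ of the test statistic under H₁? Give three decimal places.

The noncentrality parameter scales effect size by the design's sample-size factor: δ = d·√(n/2) = 0.99 × √(49/2) = 4.9002

δ ≈ 4.900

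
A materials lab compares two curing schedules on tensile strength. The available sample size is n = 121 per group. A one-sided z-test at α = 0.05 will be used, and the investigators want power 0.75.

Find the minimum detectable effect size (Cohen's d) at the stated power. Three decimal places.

Required noncentrality: δ = z_{0.05} + z_{0.25} = 1.645 + 0.674 = 2.319.
δ = d·√(n/2) ⇒ d = δ/√(n/2) = 2.319/√(121/2) = 0.2982.

d ≈ 0.298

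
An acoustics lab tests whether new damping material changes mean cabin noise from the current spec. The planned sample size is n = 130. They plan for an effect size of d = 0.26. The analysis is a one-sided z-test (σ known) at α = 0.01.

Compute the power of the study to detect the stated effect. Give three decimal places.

Power ≈ 0.738

Noncentrality parameter: δ = d·√n = 0.26 × √130 = 2.9645
One-sided α = 0.01 → critical value z_{0.01} = 2.326.
Power = P(Z > 2.326 − δ) = Φ(0.638) = 0.7383.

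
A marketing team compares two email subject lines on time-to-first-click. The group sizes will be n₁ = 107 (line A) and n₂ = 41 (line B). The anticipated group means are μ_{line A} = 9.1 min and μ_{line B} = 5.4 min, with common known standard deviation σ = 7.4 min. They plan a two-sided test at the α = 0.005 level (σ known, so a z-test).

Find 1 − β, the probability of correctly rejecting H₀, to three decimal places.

Standardized effect: d = |μ_{line A} − μ_{line B}| / σ = |9.1 − 5.4| / 7.4 = 0.5000
Noncentrality parameter: λ = d / √(1/n₁ + 1/n₂) = 0.5000 / √(1/107 + 1/41) = 2.7222
Two-sided α = 0.005 → critical value z_{0.0025} = 2.807.
Power = Φ(λ − 2.807) + Φ(−λ − 2.807) = Φ(-0.085) + Φ(-5.529) = 0.4662 + 0.0000 = 0.4662.

Power ≈ 0.466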